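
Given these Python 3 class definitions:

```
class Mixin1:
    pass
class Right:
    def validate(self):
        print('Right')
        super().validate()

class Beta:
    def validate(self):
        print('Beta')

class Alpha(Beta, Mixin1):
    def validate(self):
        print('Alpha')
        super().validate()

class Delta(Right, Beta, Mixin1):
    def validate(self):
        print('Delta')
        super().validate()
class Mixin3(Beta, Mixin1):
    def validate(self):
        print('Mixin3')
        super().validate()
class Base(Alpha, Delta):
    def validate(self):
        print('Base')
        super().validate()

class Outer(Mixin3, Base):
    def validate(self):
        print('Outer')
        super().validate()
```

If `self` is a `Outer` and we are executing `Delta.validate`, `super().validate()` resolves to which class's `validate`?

Right

L[Outer] = Outer + merge(L[Mixin3], L[Base], [Mixin3 Base])
  take Mixin3:  [Mixin3 Beta Mixin1 object] + [Base Alpha Delta Right Beta Mixin1 object] + [Mixin3 Base]
  take Base:  [Beta Mixin1 object] + [Base Alpha Delta Right Beta Mixin1 object] + [Base]
  take Alpha:  [Beta Mixin1 object] + [Alpha Delta Right Beta Mixin1 object]
  take Delta:  [Beta Mixin1 object] + [Delta Right Beta Mixin1 object]
  take Right:  [Beta Mixin1 object] + [Right Beta Mixin1 object]
  take Beta:  [Beta Mixin1 object] + [Beta Mixin1 object]
  take Mixin1:  [Mixin1 object] + [Mixin1 object]
  take object:  [object] + [object]
MRO: Outer Mixin3 Base Alpha Delta Right Beta Mixin1 object
super() in Delta.validate on a Outer instance goes to the class after Delta in Outer's MRO: Right.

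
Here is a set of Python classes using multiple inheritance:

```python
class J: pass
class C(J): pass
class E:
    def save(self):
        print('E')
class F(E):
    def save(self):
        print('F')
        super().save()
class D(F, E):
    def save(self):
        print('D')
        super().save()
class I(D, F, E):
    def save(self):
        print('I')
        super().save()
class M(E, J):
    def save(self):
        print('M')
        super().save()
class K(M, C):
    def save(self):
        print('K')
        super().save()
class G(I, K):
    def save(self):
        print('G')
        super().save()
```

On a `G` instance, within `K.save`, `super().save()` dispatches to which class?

L[G] = G + merge(L[I], L[K], [I K])
  take I:  [I D F E object] + [K M E C J object] + [I K]
  take D:  [D F E object] + [K M E C J object] + [K]
  take F:  [F E object] + [K M E C J object] + [K]
  take K:  [E object] + [K M E C J object] + [K]
  take M:  [E object] + [M E C J object]
  take E:  [E object] + [E C J object]
  take C:  [object] + [C J object]
  take J:  [object] + [J object]
  take object:  [object] + [object]
MRO: G I D F K M E C J object
super() in K.save on a G instance goes to the class after K in G's MRO: M.

M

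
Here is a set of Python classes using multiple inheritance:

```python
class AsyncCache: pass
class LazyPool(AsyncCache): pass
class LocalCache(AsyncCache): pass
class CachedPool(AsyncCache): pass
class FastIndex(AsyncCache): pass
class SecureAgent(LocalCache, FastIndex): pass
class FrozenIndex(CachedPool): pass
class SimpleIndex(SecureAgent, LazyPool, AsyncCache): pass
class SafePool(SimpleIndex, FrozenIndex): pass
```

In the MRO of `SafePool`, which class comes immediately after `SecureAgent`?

LocalCache

L[SafePool] = SafePool + merge(L[SimpleIndex], L[FrozenIndex], [SimpleIndex FrozenIndex])
  take SimpleIndex:  [SimpleIndex SecureAgent LocalCache FastIndex LazyPool AsyncCache object] + [FrozenIndex CachedPool AsyncCache object] + [SimpleIndex FrozenIndex]
  take SecureAgent:  [SecureAgent LocalCache FastIndex LazyPool AsyncCache object] + [FrozenIndex CachedPool AsyncCache object] + [FrozenIndex]
  take LocalCache:  [LocalCache FastIndex LazyPool AsyncCache object] + [FrozenIndex CachedPool AsyncCache object] + [FrozenIndex]
  take FastIndex:  [FastIndex LazyPool AsyncCache object] + [FrozenIndex CachedPool AsyncCache object] + [FrozenIndex]
  take LazyPool:  [LazyPool AsyncCache object] + [FrozenIndex CachedPool AsyncCache object] + [FrozenIndex]
  take FrozenIndex:  [AsyncCache object] + [FrozenIndex CachedPool AsyncCache object] + [FrozenIndex]
  take CachedPool:  [AsyncCache object] + [CachedPool AsyncCache object]
  take AsyncCache:  [AsyncCache object] + [AsyncCache object]
  take object:  [object] + [object]
MRO: SafePool SimpleIndex SecureAgent LocalCache FastIndex LazyPool FrozenIndex CachedPool AsyncCache object
SecureAgent is at position 2; next is LocalCache.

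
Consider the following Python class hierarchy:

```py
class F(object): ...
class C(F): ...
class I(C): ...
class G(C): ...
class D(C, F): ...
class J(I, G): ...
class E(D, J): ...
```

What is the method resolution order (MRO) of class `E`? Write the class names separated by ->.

L[E] = E + merge(L[D], L[J], [D J])
  take D:  [D C F object] + [J I G C F object] + [D J]
  take J:  [C F object] + [J I G C F object] + [J]
  take I:  [C F object] + [I G C F object]
  take G:  [C F object] + [G C F object]
  take C:  [C F object] + [C F object]
  take F:  [F object] + [F object]
  take object:  [object] + [object]

E -> D -> J -> I -> G -> C -> F -> object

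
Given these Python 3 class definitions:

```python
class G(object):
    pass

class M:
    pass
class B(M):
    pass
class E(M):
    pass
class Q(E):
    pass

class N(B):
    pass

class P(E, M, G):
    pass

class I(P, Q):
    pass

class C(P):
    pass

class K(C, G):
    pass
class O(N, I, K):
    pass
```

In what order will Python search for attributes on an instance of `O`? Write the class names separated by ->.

L[O] = O + merge(L[N], L[I], L[K], [N I K])
  take N:  [N B M object] + [I P Q E M G object] + [K C P E M G object] + [N I K]
  take B:  [B M object] + [I P Q E M G object] + [K C P E M G object] + [I K]
  take I:  [M object] + [I P Q E M G object] + [K C P E M G object] + [I K]
  take K:  [M object] + [P Q E M G object] + [K C P E M G object] + [K]
  take C:  [M object] + [P Q E M G object] + [C P E M G object]
  take P:  [M object] + [P Q E M G object] + [P E M G object]
  take Q:  [M object] + [Q E M G object] + [E M G object]
  take E:  [M object] + [E M G object] + [E M G object]
  take M:  [M object] + [M G object] + [M G object]
  take G:  [object] + [G object] + [G object]
  take object:  [object] + [object] + [object]

O -> N -> B -> I -> K -> C -> P -> Q -> E -> M -> G -> object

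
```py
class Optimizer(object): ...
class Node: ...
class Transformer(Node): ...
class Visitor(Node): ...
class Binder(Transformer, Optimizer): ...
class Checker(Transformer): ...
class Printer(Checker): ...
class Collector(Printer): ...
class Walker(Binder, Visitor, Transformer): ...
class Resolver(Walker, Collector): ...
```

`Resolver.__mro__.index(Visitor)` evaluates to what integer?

3

L[Resolver] = Resolver + merge(L[Walker], L[Collector], [Walker Collector])
  take Walker:  [Walker Binder Visitor Transformer Node Optimizer object] + [Collector Printer Checker Transformer Node object] + [Walker Collector]
  take Binder:  [Binder Visitor Transformer Node Optimizer object] + [Collector Printer Checker Transformer Node object] + [Collector]
  take Visitor:  [Visitor Transformer Node Optimizer object] + [Collector Printer Checker Transformer Node object] + [Collector]
  take Collector:  [Transformer Node Optimizer object] + [Collector Printer Checker Transformer Node object] + [Collector]
  take Printer:  [Transformer Node Optimizer object] + [Printer Checker Transformer Node object]
  take Checker:  [Transformer Node Optimizer object] + [Checker Transformer Node object]
  take Transformer:  [Transformer Node Optimizer object] + [Transformer Node object]
  take Node:  [Node Optimizer object] + [Node object]
  take Optimizer:  [Optimizer object] + [object]
  take object:  [object] + [object]
MRO: Resolver Walker Binder Visitor Collector Printer Checker Transformer Node Optimizer object
Visitor sits at index 3.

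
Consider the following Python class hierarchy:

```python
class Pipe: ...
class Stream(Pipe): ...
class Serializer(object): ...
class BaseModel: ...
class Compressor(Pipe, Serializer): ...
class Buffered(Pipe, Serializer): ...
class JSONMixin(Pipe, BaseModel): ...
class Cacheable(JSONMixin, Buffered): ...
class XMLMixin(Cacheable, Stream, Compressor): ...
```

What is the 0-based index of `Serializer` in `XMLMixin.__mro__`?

L[XMLMixin] = XMLMixin + merge(L[Cacheable], L[Stream], L[Compressor], [Cacheable Stream Compressor])
  take Cacheable:  [Cacheable JSONMixin Buffered Pipe BaseModel Serializer object] + [Stream Pipe object] + [Compressor Pipe Serializer object] + [Cacheable Stream Compressor]
  take JSONMixin:  [JSONMixin Buffered Pipe BaseModel Serializer object] + [Stream Pipe object] + [Compressor Pipe Serializer object] + [Stream Compressor]
  take Buffered:  [Buffered Pipe BaseModel Serializer object] + [Stream Pipe object] + [Compressor Pipe Serializer object] + [Stream Compressor]
  take Stream:  [Pipe BaseModel Serializer object] + [Stream Pipe object] + [Compressor Pipe Serializer object] + [Stream Compressor]
  take Compressor:  [Pipe BaseModel Serializer object] + [Pipe object] + [Compressor Pipe Serializer object] + [Compressor]
  take Pipe:  [Pipe BaseModel Serializer object] + [Pipe object] + [Pipe Serializer object]
  take BaseModel:  [BaseModel Serializer object] + [object] + [Serializer object]
  take Serializer:  [Serializer object] + [object] + [Serializer object]
  take object:  [object] + [object] + [object]
MRO: XMLMixin Cacheable JSONMixin Buffered Stream Compressor Pipe BaseModel Serializer object
Serializer sits at index 8.

8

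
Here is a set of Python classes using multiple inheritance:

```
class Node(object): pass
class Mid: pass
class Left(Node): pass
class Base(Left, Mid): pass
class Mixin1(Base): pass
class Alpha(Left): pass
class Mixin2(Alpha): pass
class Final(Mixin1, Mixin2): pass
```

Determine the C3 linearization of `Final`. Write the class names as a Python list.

[Final, Mixin1, Base, Mixin2, Alpha, Left, Node, Mid, object]

L[Final] = Final + merge(L[Mixin1], L[Mixin2], [Mixin1 Mixin2])
  take Mixin1:  [Mixin1 Base Left Node Mid object] + [Mixin2 Alpha Left Node object] + [Mixin1 Mixin2]
  take Base:  [Base Left Node Mid object] + [Mixin2 Alpha Left Node object] + [Mixin2]
  take Mixin2:  [Left Node Mid object] + [Mixin2 Alpha Left Node object] + [Mixin2]
  take Alpha:  [Left Node Mid object] + [Alpha Left Node object]
  take Left:  [Left Node Mid object] + [Left Node object]
  take Node:  [Node Mid object] + [Node object]
  take Mid:  [Mid object] + [object]
  take object:  [object] + [object]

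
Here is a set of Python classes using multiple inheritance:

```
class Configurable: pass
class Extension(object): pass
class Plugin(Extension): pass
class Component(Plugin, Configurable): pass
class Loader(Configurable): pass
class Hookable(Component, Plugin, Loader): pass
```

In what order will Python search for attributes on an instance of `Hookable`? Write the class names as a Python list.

L[Hookable] = Hookable + merge(L[Component], L[Plugin], L[Loader], [Component Plugin Loader])
  take Component:  [Component Plugin Extension Configurable object] + [Plugin Extension object] + [Loader Configurable object] + [Component Plugin Loader]
  take Plugin:  [Plugin Extension Configurable object] + [Plugin Extension object] + [Loader Configurable object] + [Plugin Loader]
  take Extension:  [Extension Configurable object] + [Extension object] + [Loader Configurable object] + [Loader]
  take Loader:  [Configurable object] + [object] + [Loader Configurable object] + [Loader]
  take Configurable:  [Configurable object] + [object] + [Configurable object]
  take object:  [object] + [object] + [object]

[Hookable, Component, Plugin, Extension, Loader, Configurable, object]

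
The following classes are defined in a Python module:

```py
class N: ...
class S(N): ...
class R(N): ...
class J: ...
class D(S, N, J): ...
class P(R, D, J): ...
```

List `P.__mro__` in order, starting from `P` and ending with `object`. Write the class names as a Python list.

[P, R, D, S, N, J, object]

L[P] = P + merge(L[R], L[D], L[J], [R D J])
  take R:  [R N object] + [D S N J object] + [J object] + [R D J]
  take D:  [N object] + [D S N J object] + [J object] + [D J]
  take S:  [N object] + [S N J object] + [J object] + [J]
  take N:  [N object] + [N J object] + [J object] + [J]
  take J:  [object] + [J object] + [J object] + [J]
  take object:  [object] + [object] + [object]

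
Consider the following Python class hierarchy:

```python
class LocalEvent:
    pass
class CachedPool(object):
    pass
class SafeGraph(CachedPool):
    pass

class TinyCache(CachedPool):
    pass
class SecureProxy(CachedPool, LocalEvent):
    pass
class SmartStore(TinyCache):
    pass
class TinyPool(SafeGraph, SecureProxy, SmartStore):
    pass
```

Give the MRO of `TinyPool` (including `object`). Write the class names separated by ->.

L[TinyPool] = TinyPool + merge(L[SafeGraph], L[SecureProxy], L[SmartStore], [SafeGraph SecureProxy SmartStore])
  take SafeGraph:  [SafeGraph CachedPool object] + [SecureProxy CachedPool LocalEvent object] + [SmartStore TinyCache CachedPool object] + [SafeGraph SecureProxy SmartStore]
  take SecureProxy:  [CachedPool object] + [SecureProxy CachedPool LocalEvent object] + [SmartStore TinyCache CachedPool object] + [SecureProxy SmartStore]
  take SmartStore:  [CachedPool object] + [CachedPool LocalEvent object] + [SmartStore TinyCache CachedPool object] + [SmartStore]
  take TinyCache:  [CachedPool object] + [CachedPool LocalEvent object] + [TinyCache CachedPool object]
  take CachedPool:  [CachedPool object] + [CachedPool LocalEvent object] + [CachedPool object]
  take LocalEvent:  [object] + [LocalEvent object] + [object]
  take object:  [object] + [object] + [object]

TinyPool -> SafeGraph -> SecureProxy -> SmartStore -> TinyCache -> CachedPool -> LocalEvent -> object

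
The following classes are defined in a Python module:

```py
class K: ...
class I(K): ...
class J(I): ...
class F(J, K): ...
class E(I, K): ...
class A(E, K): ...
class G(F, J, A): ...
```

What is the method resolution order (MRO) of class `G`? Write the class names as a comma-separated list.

L[G] = G + merge(L[F], L[J], L[A], [F J A])
  take F:  [F J I K object] + [J I K object] + [A E I K object] + [F J A]
  take J:  [J I K object] + [J I K object] + [A E I K object] + [J A]
  take A:  [I K object] + [I K object] + [A E I K object] + [A]
  take E:  [I K object] + [I K object] + [E I K object]
  take I:  [I K object] + [I K object] + [I K object]
  take K:  [K object] + [K object] + [K object]
  take object:  [object] + [object] + [object]

G, F, J, A, E, I, K, object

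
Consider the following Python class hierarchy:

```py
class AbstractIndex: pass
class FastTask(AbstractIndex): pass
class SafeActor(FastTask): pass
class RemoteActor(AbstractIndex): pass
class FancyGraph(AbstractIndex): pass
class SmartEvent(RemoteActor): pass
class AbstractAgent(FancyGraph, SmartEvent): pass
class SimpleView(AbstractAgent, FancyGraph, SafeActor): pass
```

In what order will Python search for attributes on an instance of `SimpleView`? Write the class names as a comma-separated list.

L[SimpleView] = SimpleView + merge(L[AbstractAgent], L[FancyGraph], L[SafeActor], [AbstractAgent FancyGraph SafeActor])
  take AbstractAgent:  [AbstractAgent FancyGraph SmartEvent RemoteActor AbstractIndex object] + [FancyGraph AbstractIndex object] + [SafeActor FastTask AbstractIndex object] + [AbstractAgent FancyGraph SafeActor]
  take FancyGraph:  [FancyGraph SmartEvent RemoteActor AbstractIndex object] + [FancyGraph AbstractIndex object] + [SafeActor FastTask AbstractIndex object] + [FancyGraph SafeActor]
  take SmartEvent:  [SmartEvent RemoteActor AbstractIndex object] + [AbstractIndex object] + [SafeActor FastTask AbstractIndex object] + [SafeActor]
  take RemoteActor:  [RemoteActor AbstractIndex object] + [AbstractIndex object] + [SafeActor FastTask AbstractIndex object] + [SafeActor]
  take SafeActor:  [AbstractIndex object] + [AbstractIndex object] + [SafeActor FastTask AbstractIndex object] + [SafeActor]
  take FastTask:  [AbstractIndex object] + [AbstractIndex object] + [FastTask AbstractIndex object]
  take AbstractIndex:  [AbstractIndex object] + [AbstractIndex object] + [AbstractIndex object]
  take object:  [object] + [object] + [object]

SimpleView, AbstractAgent, FancyGraph, SmartEvent, RemoteActor, SafeActor, FastTask, AbstractIndex, object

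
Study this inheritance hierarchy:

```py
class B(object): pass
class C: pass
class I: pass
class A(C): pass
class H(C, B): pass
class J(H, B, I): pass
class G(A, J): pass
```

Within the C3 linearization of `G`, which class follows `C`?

B

L[G] = G + merge(L[A], L[J], [A J])
  take A:  [A C object] + [J H C B I object] + [A J]
  take J:  [C object] + [J H C B I object] + [J]
  take H:  [C object] + [H C B I object]
  take C:  [C object] + [C B I object]
  take B:  [object] + [B I object]
  take I:  [object] + [I object]
  take object:  [object] + [object]
MRO: G A J H C B I object
C is at position 4; next is B.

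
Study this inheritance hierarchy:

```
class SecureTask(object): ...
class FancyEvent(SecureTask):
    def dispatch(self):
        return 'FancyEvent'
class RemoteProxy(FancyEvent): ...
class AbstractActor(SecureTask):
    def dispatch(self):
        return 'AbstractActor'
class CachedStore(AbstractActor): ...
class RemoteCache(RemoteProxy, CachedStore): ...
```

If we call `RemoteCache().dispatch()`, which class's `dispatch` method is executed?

L[RemoteCache] = RemoteCache + merge(L[RemoteProxy], L[CachedStore], [RemoteProxy CachedStore])
  take RemoteProxy:  [RemoteProxy FancyEvent SecureTask object] + [CachedStore AbstractActor SecureTask object] + [RemoteProxy CachedStore]
  take FancyEvent:  [FancyEvent SecureTask object] + [CachedStore AbstractActor SecureTask object] + [CachedStore]
  take CachedStore:  [SecureTask object] + [CachedStore AbstractActor SecureTask object] + [CachedStore]
  take AbstractActor:  [SecureTask object] + [AbstractActor SecureTask object]
  take SecureTask:  [SecureTask object] + [SecureTask object]
  take object:  [object] + [object]
MRO: RemoteCache RemoteProxy FancyEvent CachedStore AbstractActor SecureTask object
dispatch is defined in: AbstractActor, FancyEvent. First along the MRO is FancyEvent.

FancyEvent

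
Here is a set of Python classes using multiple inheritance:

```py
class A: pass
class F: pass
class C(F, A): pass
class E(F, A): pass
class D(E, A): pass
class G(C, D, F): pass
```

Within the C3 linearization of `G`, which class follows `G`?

C

L[G] = G + merge(L[C], L[D], L[F], [C D F])
  take C:  [C F A object] + [D E F A object] + [F object] + [C D F]
  take D:  [F A object] + [D E F A object] + [F object] + [D F]
  take E:  [F A object] + [E F A object] + [F object] + [F]
  take F:  [F A object] + [F A object] + [F object] + [F]
  take A:  [A object] + [A object] + [object]
  take object:  [object] + [object] + [object]
MRO: G C D E F A object
G is at position 0; next is C.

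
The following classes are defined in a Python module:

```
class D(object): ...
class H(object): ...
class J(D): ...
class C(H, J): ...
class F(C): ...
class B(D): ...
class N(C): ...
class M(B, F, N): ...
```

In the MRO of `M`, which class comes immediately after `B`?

F

L[M] = M + merge(L[B], L[F], L[N], [B F N])
  take B:  [B D object] + [F C H J D object] + [N C H J D object] + [B F N]
  take F:  [D object] + [F C H J D object] + [N C H J D object] + [F N]
  take N:  [D object] + [C H J D object] + [N C H J D object] + [N]
  take C:  [D object] + [C H J D object] + [C H J D object]
  take H:  [D object] + [H J D object] + [H J D object]
  take J:  [D object] + [J D object] + [J D object]
  take D:  [D object] + [D object] + [D object]
  take object:  [object] + [object] + [object]
MRO: M B F N C H J D object
B is at position 1; next is F.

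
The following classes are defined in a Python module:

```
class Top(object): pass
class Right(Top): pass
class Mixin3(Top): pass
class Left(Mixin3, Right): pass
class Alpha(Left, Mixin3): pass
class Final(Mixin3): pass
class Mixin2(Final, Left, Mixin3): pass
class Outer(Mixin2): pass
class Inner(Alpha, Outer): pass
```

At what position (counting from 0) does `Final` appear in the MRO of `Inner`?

4

L[Inner] = Inner + merge(L[Alpha], L[Outer], [Alpha Outer])
  take Alpha:  [Alpha Left Mixin3 Right Top object] + [Outer Mixin2 Final Left Mixin3 Right Top object] + [Alpha Outer]
  take Outer:  [Left Mixin3 Right Top object] + [Outer Mixin2 Final Left Mixin3 Right Top object] + [Outer]
  take Mixin2:  [Left Mixin3 Right Top object] + [Mixin2 Final Left Mixin3 Right Top object]
  take Final:  [Left Mixin3 Right Top object] + [Final Left Mixin3 Right Top object]
  take Left:  [Left Mixin3 Right Top object] + [Left Mixin3 Right Top object]
  take Mixin3:  [Mixin3 Right Top object] + [Mixin3 Right Top object]
  take Right:  [Right Top object] + [Right Top object]
  take Top:  [Top object] + [Top object]
  take object:  [object] + [object]
MRO: Inner Alpha Outer Mixin2 Final Left Mixin3 Right Top object
Final sits at index 4.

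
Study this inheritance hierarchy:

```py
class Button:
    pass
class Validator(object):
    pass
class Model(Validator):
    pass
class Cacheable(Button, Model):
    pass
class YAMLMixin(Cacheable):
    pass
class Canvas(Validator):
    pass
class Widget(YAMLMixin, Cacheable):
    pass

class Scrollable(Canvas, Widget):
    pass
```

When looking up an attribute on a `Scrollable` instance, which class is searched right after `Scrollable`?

L[Scrollable] = Scrollable + merge(L[Canvas], L[Widget], [Canvas Widget])
  take Canvas:  [Canvas Validator object] + [Widget YAMLMixin Cacheable Button Model Validator object] + [Canvas Widget]
  take Widget:  [Validator object] + [Widget YAMLMixin Cacheable Button Model Validator object] + [Widget]
  take YAMLMixin:  [Validator object] + [YAMLMixin Cacheable Button Model Validator object]
  take Cacheable:  [Validator object] + [Cacheable Button Model Validator object]
  take Button:  [Validator object] + [Button Model Validator object]
  take Model:  [Validator object] + [Model Validator object]
  take Validator:  [Validator object] + [Validator object]
  take object:  [object] + [object]
MRO: Scrollable Canvas Widget YAMLMixin Cacheable Button Model Validator object
Scrollable is at position 0; next is Canvas.

Canvas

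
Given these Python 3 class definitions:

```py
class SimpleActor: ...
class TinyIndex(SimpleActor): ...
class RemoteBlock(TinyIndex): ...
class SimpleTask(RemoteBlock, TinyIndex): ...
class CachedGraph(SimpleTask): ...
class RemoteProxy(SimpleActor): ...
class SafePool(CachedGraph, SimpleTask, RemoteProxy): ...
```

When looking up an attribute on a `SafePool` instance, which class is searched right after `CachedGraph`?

SimpleTask

L[SafePool] = SafePool + merge(L[CachedGraph], L[SimpleTask], L[RemoteProxy], [CachedGraph SimpleTask RemoteProxy])
  take CachedGraph:  [CachedGraph SimpleTask RemoteBlock TinyIndex SimpleActor object] + [SimpleTask RemoteBlock TinyIndex SimpleActor object] + [RemoteProxy SimpleActor object] + [CachedGraph SimpleTask RemoteProxy]
  take SimpleTask:  [SimpleTask RemoteBlock TinyIndex SimpleActor object] + [SimpleTask RemoteBlock TinyIndex SimpleActor object] + [RemoteProxy SimpleActor object] + [SimpleTask RemoteProxy]
  take RemoteBlock:  [RemoteBlock TinyIndex SimpleActor object] + [RemoteBlock TinyIndex SimpleActor object] + [RemoteProxy SimpleActor object] + [RemoteProxy]
  take TinyIndex:  [TinyIndex SimpleActor object] + [TinyIndex SimpleActor object] + [RemoteProxy SimpleActor object] + [RemoteProxy]
  take RemoteProxy:  [SimpleActor object] + [SimpleActor object] + [RemoteProxy SimpleActor object] + [RemoteProxy]
  take SimpleActor:  [SimpleActor object] + [SimpleActor object] + [SimpleActor object]
  take object:  [object] + [object] + [object]
MRO: SafePool CachedGraph SimpleTask RemoteBlock TinyIndex RemoteProxy SimpleActor object
CachedGraph is at position 1; next is SimpleTask.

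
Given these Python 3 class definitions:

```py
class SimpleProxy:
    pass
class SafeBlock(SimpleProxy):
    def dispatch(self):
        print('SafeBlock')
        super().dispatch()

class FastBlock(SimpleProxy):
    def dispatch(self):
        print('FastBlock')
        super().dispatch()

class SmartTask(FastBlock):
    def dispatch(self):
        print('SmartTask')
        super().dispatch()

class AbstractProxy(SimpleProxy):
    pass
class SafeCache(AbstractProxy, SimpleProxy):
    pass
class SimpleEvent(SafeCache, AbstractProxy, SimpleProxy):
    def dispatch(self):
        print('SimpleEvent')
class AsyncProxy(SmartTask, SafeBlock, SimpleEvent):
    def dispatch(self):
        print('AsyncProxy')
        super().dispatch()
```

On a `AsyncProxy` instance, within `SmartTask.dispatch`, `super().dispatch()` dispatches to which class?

L[AsyncProxy] = AsyncProxy + merge(L[SmartTask], L[SafeBlock], L[SimpleEvent], [SmartTask SafeBlock SimpleEvent])
  take SmartTask:  [SmartTask FastBlock SimpleProxy object] + [SafeBlock SimpleProxy object] + [SimpleEvent SafeCache AbstractProxy SimpleProxy object] + [SmartTask SafeBlock SimpleEvent]
  take FastBlock:  [FastBlock SimpleProxy object] + [SafeBlock SimpleProxy object] + [SimpleEvent SafeCache AbstractProxy SimpleProxy object] + [SafeBlock SimpleEvent]
  take SafeBlock:  [SimpleProxy object] + [SafeBlock SimpleProxy object] + [SimpleEvent SafeCache AbstractProxy SimpleProxy object] + [SafeBlock SimpleEvent]
  take SimpleEvent:  [SimpleProxy object] + [SimpleProxy object] + [SimpleEvent SafeCache AbstractProxy SimpleProxy object] + [SimpleEvent]
  take SafeCache:  [SimpleProxy object] + [SimpleProxy object] + [SafeCache AbstractProxy SimpleProxy object]
  take AbstractProxy:  [SimpleProxy object] + [SimpleProxy object] + [AbstractProxy SimpleProxy object]
  take SimpleProxy:  [SimpleProxy object] + [SimpleProxy object] + [SimpleProxy object]
  take object:  [object] + [object] + [object]
MRO: AsyncProxy SmartTask FastBlock SafeBlock SimpleEvent SafeCache AbstractProxy SimpleProxy object
super() in SmartTask.dispatch on a AsyncProxy instance goes to the class after SmartTask in AsyncProxy's MRO: FastBlock.

FastBlock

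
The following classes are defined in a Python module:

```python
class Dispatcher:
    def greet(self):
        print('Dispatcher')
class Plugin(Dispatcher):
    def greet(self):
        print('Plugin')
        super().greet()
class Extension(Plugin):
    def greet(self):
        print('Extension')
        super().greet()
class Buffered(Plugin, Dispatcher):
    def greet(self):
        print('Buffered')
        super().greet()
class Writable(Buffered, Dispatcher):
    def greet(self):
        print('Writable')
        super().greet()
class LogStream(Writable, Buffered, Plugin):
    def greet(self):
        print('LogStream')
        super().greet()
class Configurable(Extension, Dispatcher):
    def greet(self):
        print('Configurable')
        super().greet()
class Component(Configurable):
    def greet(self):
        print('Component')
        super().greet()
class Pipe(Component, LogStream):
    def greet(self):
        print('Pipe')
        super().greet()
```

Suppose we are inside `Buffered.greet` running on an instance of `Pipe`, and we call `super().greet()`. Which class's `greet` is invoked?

L[Pipe] = Pipe + merge(L[Component], L[LogStream], [Component LogStream])
  take Component:  [Component Configurable Extension Plugin Dispatcher object] + [LogStream Writable Buffered Plugin Dispatcher object] + [Component LogStream]
  take Configurable:  [Configurable Extension Plugin Dispatcher object] + [LogStream Writable Buffered Plugin Dispatcher object] + [LogStream]
  take Extension:  [Extension Plugin Dispatcher object] + [LogStream Writable Buffered Plugin Dispatcher object] + [LogStream]
  take LogStream:  [Plugin Dispatcher object] + [LogStream Writable Buffered Plugin Dispatcher object] + [LogStream]
  take Writable:  [Plugin Dispatcher object] + [Writable Buffered Plugin Dispatcher object]
  take Buffered:  [Plugin Dispatcher object] + [Buffered Plugin Dispatcher object]
  take Plugin:  [Plugin Dispatcher object] + [Plugin Dispatcher object]
  take Dispatcher:  [Dispatcher object] + [Dispatcher object]
  take object:  [object] + [object]
MRO: Pipe Component Configurable Extension LogStream Writable Buffered Plugin Dispatcher object
super() in Buffered.greet on a Pipe instance goes to the class after Buffered in Pipe's MRO: Plugin.

Plugin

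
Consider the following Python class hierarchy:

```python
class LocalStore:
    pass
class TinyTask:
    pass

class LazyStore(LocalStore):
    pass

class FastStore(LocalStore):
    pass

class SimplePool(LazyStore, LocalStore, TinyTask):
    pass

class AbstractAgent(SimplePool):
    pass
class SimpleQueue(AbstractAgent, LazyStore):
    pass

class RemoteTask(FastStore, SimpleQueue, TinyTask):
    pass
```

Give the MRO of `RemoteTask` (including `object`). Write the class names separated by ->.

L[RemoteTask] = RemoteTask + merge(L[FastStore], L[SimpleQueue], L[TinyTask], [FastStore SimpleQueue TinyTask])
  take FastStore:  [FastStore LocalStore object] + [SimpleQueue AbstractAgent SimplePool LazyStore LocalStore TinyTask object] + [TinyTask object] + [FastStore SimpleQueue TinyTask]
  take SimpleQueue:  [LocalStore object] + [SimpleQueue AbstractAgent SimplePool LazyStore LocalStore TinyTask object] + [TinyTask object] + [SimpleQueue TinyTask]
  take AbstractAgent:  [LocalStore object] + [AbstractAgent SimplePool LazyStore LocalStore TinyTask object] + [TinyTask object] + [TinyTask]
  take SimplePool:  [LocalStore object] + [SimplePool LazyStore LocalStore TinyTask object] + [TinyTask object] + [TinyTask]
  take LazyStore:  [LocalStore object] + [LazyStore LocalStore TinyTask object] + [TinyTask object] + [TinyTask]
  take LocalStore:  [LocalStore object] + [LocalStore TinyTask object] + [TinyTask object] + [TinyTask]
  take TinyTask:  [object] + [TinyTask object] + [TinyTask object] + [TinyTask]
  take object:  [object] + [object] + [object]

RemoteTask -> FastStore -> SimpleQueue -> AbstractAgent -> SimplePool -> LazyStore -> LocalStore -> TinyTask -> object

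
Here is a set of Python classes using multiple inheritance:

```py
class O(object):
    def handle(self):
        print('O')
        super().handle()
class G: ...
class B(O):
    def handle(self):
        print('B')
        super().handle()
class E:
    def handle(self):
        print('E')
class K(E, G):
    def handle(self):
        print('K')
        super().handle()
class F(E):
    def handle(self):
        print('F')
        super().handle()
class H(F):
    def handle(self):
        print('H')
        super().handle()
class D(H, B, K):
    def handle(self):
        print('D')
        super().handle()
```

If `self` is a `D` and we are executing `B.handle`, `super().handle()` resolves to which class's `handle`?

O

L[D] = D + merge(L[H], L[B], L[K], [H B K])
  take H:  [H F E object] + [B O object] + [K E G object] + [H B K]
  take F:  [F E object] + [B O object] + [K E G object] + [B K]
  take B:  [E object] + [B O object] + [K E G object] + [B K]
  take O:  [E object] + [O object] + [K E G object] + [K]
  take K:  [E object] + [object] + [K E G object] + [K]
  take E:  [E object] + [object] + [E G object]
  take G:  [object] + [object] + [G object]
  take object:  [object] + [object] + [object]
MRO: D H F B O K E G object
super() in B.handle on a D instance goes to the class after B in D's MRO: O.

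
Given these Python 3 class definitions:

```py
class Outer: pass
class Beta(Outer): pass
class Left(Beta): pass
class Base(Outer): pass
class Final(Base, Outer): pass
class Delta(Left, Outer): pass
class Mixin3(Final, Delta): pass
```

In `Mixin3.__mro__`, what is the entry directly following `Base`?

Delta

L[Mixin3] = Mixin3 + merge(L[Final], L[Delta], [Final Delta])
  take Final:  [Final Base Outer object] + [Delta Left Beta Outer object] + [Final Delta]
  take Base:  [Base Outer object] + [Delta Left Beta Outer object] + [Delta]
  take Delta:  [Outer object] + [Delta Left Beta Outer object] + [Delta]
  take Left:  [Outer object] + [Left Beta Outer object]
  take Beta:  [Outer object] + [Beta Outer object]
  take Outer:  [Outer object] + [Outer object]
  take object:  [object] + [object]
MRO: Mixin3 Final Base Delta Left Beta Outer object
Base is at position 2; next is Delta.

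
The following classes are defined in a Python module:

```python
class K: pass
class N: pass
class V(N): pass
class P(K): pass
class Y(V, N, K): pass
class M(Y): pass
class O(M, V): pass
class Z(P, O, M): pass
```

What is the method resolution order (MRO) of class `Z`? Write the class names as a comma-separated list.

Z, P, O, M, Y, V, N, K, object

L[Z] = Z + merge(L[P], L[O], L[M], [P O M])
  take P:  [P K object] + [O M Y V N K object] + [M Y V N K object] + [P O M]
  take O:  [K object] + [O M Y V N K object] + [M Y V N K object] + [O M]
  take M:  [K object] + [M Y V N K object] + [M Y V N K object] + [M]
  take Y:  [K object] + [Y V N K object] + [Y V N K object]
  take V:  [K object] + [V N K object] + [V N K object]
  take N:  [K object] + [N K object] + [N K object]
  take K:  [K object] + [K object] + [K object]
  take object:  [object] + [object] + [object]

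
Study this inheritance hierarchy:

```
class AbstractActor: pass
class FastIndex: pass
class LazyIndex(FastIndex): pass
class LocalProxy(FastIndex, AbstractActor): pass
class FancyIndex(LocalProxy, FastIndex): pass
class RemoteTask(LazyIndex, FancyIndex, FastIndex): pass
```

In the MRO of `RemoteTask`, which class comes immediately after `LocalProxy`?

L[RemoteTask] = RemoteTask + merge(L[LazyIndex], L[FancyIndex], L[FastIndex], [LazyIndex FancyIndex FastIndex])
  take LazyIndex:  [LazyIndex FastIndex object] + [FancyIndex LocalProxy FastIndex AbstractActor object] + [FastIndex object] + [LazyIndex FancyIndex FastIndex]
  take FancyIndex:  [FastIndex object] + [FancyIndex LocalProxy FastIndex AbstractActor object] + [FastIndex object] + [FancyIndex FastIndex]
  take LocalProxy:  [FastIndex object] + [LocalProxy FastIndex AbstractActor object] + [FastIndex object] + [FastIndex]
  take FastIndex:  [FastIndex object] + [FastIndex AbstractActor object] + [FastIndex object] + [FastIndex]
  take AbstractActor:  [object] + [AbstractActor object] + [object]
  take object:  [object] + [object] + [object]
MRO: RemoteTask LazyIndex FancyIndex LocalProxy FastIndex AbstractActor object
LocalProxy is at position 3; next is FastIndex.

FastIndex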